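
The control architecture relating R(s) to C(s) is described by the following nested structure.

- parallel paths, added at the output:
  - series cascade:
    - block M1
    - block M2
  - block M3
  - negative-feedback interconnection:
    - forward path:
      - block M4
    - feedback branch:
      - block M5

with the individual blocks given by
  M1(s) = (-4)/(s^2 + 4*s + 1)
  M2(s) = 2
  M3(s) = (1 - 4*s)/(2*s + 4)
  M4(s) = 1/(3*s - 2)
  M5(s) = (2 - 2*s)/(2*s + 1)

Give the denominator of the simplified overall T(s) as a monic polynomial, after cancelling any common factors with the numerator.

First reduce the diagram to T(s).

Step 1 - combine M1, M2 in series -> (-8)/(s^2 + 4*s + 1)
Step 2 - apply the feedback formula to M4, M5 -> (2*s + 1)/(6*s^2 - 3*s)
Step 3 - sum the parallel branches (M1*M2), M3, [M4/(1+M4*M5)] -> (-24*s^5 - 74*s^4 - 25*s^3 - 90*s^2 + 119*s + 4)/(12*s^5 + 66*s^4 + 72*s^3 - 30*s^2 - 12*s)
Step 3 gives the fully reduced T(s), with no common factor left to cancel. The denominator's leading coefficient is 12, so divide each of its coefficients by 12 to get the monic form.

Answer: s^5 + 11*s^4/2 + 6*s^3 - 5*s^2/2 - s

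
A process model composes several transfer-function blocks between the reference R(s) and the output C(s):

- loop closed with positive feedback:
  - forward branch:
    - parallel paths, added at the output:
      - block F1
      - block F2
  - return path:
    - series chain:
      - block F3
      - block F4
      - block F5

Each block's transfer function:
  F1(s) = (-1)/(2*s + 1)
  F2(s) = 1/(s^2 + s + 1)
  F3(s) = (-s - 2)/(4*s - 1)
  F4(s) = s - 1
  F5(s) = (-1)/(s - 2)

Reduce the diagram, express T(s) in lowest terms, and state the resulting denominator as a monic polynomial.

Step 1 - sum the parallel branches F1, F2 -> (-s^2 + s)/(2*s^3 + 3*s^2 + 3*s + 1)
Step 2 - combine F3, F4, F5 in series -> (s^2 + s - 2)/(4*s^2 - 9*s + 2)
Step 3 - feedback reduction of (F1+F2), (F3*F4*F5) -> (-4*s^4 + 13*s^3 - 11*s^2 + 2*s)/(8*s^5 - 5*s^4 - 11*s^3 - 20*s^2 - s + 2)
The result of step 3 is T(s) in lowest terms. Its denominator has leading coefficient 8; dividing the denominator through by 8 makes it monic.

Answer: s^5 - 5*s^4/8 - 11*s^3/8 - 5*s^2/2 - s/8 + 1/4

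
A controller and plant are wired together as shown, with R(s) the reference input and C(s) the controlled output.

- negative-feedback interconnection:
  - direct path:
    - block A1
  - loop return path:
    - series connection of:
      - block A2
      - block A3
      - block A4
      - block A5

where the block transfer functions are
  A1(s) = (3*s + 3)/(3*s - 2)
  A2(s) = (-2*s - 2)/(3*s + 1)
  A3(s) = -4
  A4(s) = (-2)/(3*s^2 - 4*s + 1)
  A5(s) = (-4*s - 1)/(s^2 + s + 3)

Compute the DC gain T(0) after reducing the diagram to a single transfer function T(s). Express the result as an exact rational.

Answer: 3/14

Working:
1. cascade A2, A3, A4, A5 = (64*s^2 + 80*s + 16)/(9*s^5 + 17*s^3 - 27*s^2 - 2*s + 3)
2. reduce the feedback loop with forward A1 and return (A2*A3*A4*A5) = (27*s^6 + 27*s^5 + 51*s^4 - 30*s^3 - 87*s^2 + 3*s + 9)/(27*s^6 - 18*s^5 + 51*s^4 + 77*s^3 + 480*s^2 + 301*s + 42)
The step-2 result is T(s). Setting s = 0: T(0) = 9/42 = 3/14.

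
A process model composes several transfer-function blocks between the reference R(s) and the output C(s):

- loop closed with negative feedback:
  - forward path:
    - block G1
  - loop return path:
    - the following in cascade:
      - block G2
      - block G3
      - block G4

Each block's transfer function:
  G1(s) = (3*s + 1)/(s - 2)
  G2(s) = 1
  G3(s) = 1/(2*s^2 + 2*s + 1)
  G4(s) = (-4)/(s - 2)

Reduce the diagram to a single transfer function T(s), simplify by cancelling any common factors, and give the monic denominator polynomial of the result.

The answer is s^4 - 3*s^3 + s^2/2 - 4*s.

Reasoning:
[1] cascade G2, G3, G4; result (-4)/(2*s^3 - 2*s^2 - 3*s - 2)
[2] reduce the feedback loop with forward G1 and return (G2*G3*G4); result (6*s^4 - 4*s^3 - 11*s^2 - 9*s - 2)/(2*s^4 - 6*s^3 + s^2 - 8*s)
That last expression is T(s), already simplified. Scaling its denominator by 1/2 (the reciprocal of the leading coefficient) yields the monic denominator.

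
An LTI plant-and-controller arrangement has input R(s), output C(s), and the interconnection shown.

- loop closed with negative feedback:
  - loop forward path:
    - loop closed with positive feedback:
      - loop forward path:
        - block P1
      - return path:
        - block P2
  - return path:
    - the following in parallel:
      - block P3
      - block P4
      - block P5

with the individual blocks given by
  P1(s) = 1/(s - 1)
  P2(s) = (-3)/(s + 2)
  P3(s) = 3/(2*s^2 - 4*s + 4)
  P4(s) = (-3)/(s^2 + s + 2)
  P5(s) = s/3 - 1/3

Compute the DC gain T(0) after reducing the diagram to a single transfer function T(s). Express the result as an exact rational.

First reduce the diagram to T(s).

Step 1: feedback reduction of P1, P2, giving (s + 2)/(s^2 + s + 1)
Step 2: add P3, P4, P5 (parallel), giving (2*s^5 - 4*s^4 + 6*s^3 - 17*s^2 + 57*s - 26)/(6*s^4 - 6*s^3 + 12*s^2 - 12*s + 24)
Step 3: feedback reduction of [P1/(1-P1*P2)], (P3+P4+P5), giving (6*s^5 + 6*s^4 + 12*s^2 + 48)/(8*s^6 + 10*s^4 - 11*s^3 + 47*s^2 + 100*s - 28)
That last expression is T(s); at s = 0 only the constant terms survive, so T(0) = 48/(-28) = -12/7.

Answer: -12/7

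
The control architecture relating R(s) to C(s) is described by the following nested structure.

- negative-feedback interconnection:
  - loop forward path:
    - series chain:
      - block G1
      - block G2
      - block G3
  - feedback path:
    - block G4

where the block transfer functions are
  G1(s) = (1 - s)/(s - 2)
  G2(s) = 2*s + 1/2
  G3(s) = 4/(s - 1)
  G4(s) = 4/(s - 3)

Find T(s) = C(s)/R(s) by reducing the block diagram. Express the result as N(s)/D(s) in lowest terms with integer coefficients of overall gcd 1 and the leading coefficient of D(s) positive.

[1] reduce the series chain G1, G2, G3 -> (-8*s - 2)/(s - 2)
[2] feedback reduction of (G1*G2*G3), G4; the result is T(s) itself (integer coefficients, no common factor, positive leading denominator coefficient)

Answer: (-8*s^2 + 22*s + 6)/(s^2 - 37*s - 2)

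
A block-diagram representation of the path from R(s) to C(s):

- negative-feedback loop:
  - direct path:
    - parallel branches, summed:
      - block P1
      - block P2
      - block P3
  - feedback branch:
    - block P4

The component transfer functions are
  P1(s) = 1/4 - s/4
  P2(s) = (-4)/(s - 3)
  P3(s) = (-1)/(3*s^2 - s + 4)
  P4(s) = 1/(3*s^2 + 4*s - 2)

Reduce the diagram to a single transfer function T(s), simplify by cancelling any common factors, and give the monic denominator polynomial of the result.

First reduce the diagram to T(s).

Step 1. reduce the parallel group P1, P2, P3, giving (-3*s^4 + 13*s^3 - 65*s^2 + 31*s - 64)/(12*s^3 - 40*s^2 + 28*s - 48)
Step 2. reduce the feedback loop with forward (P1+P2+P3) and return P4, giving (-9*s^6 + 27*s^5 - 137*s^4 - 193*s^3 + 62*s^2 - 318*s + 128)/(36*s^5 - 75*s^4 - 87*s^3 - 17*s^2 - 217*s + 32)
The result of step 2 is T(s) in lowest terms. Its denominator has leading coefficient 36; dividing the denominator through by 36 makes it monic.

Answer: s^5 - 25*s^4/12 - 29*s^3/12 - 17*s^2/36 - 217*s/36 + 8/9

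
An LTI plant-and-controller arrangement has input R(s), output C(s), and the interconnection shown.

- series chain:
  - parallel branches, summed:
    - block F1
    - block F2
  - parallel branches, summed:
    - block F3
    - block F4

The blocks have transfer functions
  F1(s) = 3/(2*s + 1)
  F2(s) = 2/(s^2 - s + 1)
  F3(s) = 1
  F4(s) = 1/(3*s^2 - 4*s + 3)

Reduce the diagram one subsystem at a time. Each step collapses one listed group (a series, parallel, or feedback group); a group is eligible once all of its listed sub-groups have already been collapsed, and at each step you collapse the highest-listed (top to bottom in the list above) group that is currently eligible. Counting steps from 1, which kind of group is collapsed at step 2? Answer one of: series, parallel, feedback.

Step 1 - parallel reduction of F1, F2
Step 2 - combine F3, F4 in parallel
Step 3 - cascade (F1+F2), (F3+F4)
Step 2 collapses a parallel group.

Therefore the answer is parallel.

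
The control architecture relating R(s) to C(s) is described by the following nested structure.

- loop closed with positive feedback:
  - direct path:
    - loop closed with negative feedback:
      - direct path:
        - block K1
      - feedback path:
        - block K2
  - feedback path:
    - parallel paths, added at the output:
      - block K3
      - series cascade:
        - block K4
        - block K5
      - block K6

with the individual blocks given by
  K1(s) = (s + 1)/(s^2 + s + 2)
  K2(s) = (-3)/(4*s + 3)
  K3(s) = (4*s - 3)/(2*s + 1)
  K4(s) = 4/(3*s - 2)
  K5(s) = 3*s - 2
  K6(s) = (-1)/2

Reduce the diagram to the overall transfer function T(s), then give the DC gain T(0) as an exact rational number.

First reduce the diagram to T(s).

Step 1 - close the feedback loop around K1, K2 gives (4*s^2 + 7*s + 3)/(4*s^3 + 7*s^2 + 8*s + 3)
Step 2 - reduce the series chain K4, K5 gives 4
Step 3 - add K3, (K4*K5), K6 (parallel) gives (22*s + 1)/(4*s + 2)
Step 4 - close the feedback loop around [K1/(1+K1*K2)], (K3+(K4*K5)+K6) gives (16*s^3 + 36*s^2 + 26*s + 6)/(16*s^4 - 52*s^3 - 112*s^2 - 45*s + 3)
Evaluating the step-4 result (the overall T(s)) at s = 0 gives T(0) = 6/3 = 2.

Answer: 2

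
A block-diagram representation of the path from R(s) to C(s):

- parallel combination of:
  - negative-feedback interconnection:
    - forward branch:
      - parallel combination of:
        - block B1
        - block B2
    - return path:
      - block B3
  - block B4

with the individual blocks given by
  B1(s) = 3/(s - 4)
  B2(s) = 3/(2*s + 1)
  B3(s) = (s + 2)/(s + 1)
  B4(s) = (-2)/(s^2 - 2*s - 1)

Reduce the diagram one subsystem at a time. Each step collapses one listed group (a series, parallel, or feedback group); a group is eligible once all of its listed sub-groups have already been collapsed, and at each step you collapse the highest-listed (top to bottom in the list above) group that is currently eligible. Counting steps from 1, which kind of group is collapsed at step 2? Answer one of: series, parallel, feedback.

Step 1. parallel reduction of B1, B2
Step 2. apply the feedback formula to (B1+B2), B3
Step 3. combine [(B1+B2)/(1+(B1+B2)*B3)], B4 in parallel
At step 2 the group reduced is feedback.

Hence the answer: feedback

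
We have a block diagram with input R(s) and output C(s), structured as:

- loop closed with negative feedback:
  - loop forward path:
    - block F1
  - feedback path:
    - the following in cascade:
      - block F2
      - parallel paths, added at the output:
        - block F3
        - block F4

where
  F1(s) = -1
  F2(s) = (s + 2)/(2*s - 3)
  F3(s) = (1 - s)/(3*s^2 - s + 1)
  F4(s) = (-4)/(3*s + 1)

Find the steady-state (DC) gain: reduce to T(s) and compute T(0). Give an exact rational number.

The answer is 1.

Reasoning:
[1] add F3, F4 (parallel) -> (-15*s^2 + 6*s - 3)/(9*s^3 + 2*s + 1)
[2] combine F2, (F3+F4) in series -> (-15*s^3 - 24*s^2 + 9*s - 6)/(18*s^4 - 27*s^3 + 4*s^2 - 4*s - 3)
[3] close the feedback loop around F1, (F2*(F3+F4)) -> (-18*s^4 + 27*s^3 - 4*s^2 + 4*s + 3)/(18*s^4 - 12*s^3 + 28*s^2 - 13*s + 3)
That last expression is T(s); at s = 0 only the constant terms survive, so T(0) = 3/3 = 1.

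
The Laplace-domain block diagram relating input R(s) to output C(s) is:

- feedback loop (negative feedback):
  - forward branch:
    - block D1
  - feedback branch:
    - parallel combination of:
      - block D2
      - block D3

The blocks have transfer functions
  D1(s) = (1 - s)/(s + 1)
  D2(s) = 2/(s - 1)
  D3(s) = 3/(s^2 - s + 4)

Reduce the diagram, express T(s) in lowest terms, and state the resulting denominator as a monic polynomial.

The answer is s^2 - s + 1.

Reasoning:
Step 1. parallel reduction of D2, D3, giving (2*s^2 + s + 5)/(s^3 - 2*s^2 + 5*s - 4)
Step 2. reduce the feedback loop with forward D1 and return (D2+D3), giving (-s^2 + s - 4)/(s^2 - s + 1)
No further cancellation is possible in the step-2 result, so that is T(s). Its denominator is already monic.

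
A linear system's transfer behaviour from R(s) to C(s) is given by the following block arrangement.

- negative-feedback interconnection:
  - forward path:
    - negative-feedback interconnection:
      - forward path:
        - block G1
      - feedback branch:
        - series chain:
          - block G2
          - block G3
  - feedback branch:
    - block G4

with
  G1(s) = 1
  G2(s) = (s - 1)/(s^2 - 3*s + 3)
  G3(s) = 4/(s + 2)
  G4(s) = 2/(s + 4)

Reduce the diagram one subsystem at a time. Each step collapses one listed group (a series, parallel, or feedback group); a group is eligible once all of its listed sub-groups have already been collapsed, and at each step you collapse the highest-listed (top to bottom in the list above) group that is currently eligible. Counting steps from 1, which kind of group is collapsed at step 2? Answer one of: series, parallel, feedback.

Step 1. multiply G2, G3 (series)
Step 2. reduce the feedback loop with forward G1 and return (G2*G3)
Step 3. apply the feedback formula to [G1/(1+G1*(G2*G3))], G4
Step 2 collapses a feedback group.

Therefore the answer is feedback.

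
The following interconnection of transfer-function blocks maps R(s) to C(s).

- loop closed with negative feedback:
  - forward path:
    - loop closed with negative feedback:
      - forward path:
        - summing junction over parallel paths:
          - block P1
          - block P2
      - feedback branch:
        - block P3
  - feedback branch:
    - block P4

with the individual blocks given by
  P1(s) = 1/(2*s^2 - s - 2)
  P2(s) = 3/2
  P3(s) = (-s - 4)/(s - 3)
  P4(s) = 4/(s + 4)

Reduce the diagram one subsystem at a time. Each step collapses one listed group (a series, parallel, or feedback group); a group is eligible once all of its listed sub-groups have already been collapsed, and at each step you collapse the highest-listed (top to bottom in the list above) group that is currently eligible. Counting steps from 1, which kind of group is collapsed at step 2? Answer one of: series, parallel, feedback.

Reducing step by step:

1. sum the parallel branches P1, P2
2. reduce the feedback loop with forward (P1+P2) and return P3
3. feedback reduction of [(P1+P2)/(1+(P1+P2)*P3)], P4
Step 2 collapses a feedback group.

Answer: feedback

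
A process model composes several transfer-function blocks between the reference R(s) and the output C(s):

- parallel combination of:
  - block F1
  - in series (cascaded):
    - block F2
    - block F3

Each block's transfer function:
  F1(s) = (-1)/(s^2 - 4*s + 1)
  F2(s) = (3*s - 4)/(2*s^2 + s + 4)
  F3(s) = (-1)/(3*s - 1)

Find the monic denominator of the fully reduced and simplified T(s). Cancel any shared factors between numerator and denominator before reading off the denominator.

Step 1 - cascade F2, F3; result (4 - 3*s)/(6*s^3 + s^2 + 11*s - 4)
Step 2 - reduce the parallel group F1, (F2*F3); result (-9*s^3 + 15*s^2 - 30*s + 8)/(6*s^5 - 23*s^4 + 13*s^3 - 47*s^2 + 27*s - 4)
T(s) is the step-2 result (common factors already cancelled). Leading coefficient of the denominator: 6. Divide through by 6 for the monic polynomial.

Hence the answer: s^5 - 23*s^4/6 + 13*s^3/6 - 47*s^2/6 + 9*s/2 - 2/3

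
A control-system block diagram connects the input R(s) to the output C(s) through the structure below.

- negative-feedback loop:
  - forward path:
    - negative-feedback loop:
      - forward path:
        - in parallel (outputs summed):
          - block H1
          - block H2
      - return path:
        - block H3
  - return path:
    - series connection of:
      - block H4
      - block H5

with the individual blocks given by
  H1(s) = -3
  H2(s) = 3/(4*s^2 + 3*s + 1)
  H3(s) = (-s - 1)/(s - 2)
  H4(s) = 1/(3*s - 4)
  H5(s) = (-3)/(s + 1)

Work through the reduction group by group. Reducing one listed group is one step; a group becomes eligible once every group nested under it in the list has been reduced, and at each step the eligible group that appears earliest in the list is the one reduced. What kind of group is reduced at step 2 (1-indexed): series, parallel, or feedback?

The answer is feedback.

Reasoning:
(1) reduce the parallel group H1, H2
(2) reduce the feedback loop with forward (H1+H2) and return H3
(3) combine H4, H5 in series
(4) close the feedback loop around [(H1+H2)/(1+(H1+H2)*H3)], (H4*H5)
The group at step 2 is a feedback group.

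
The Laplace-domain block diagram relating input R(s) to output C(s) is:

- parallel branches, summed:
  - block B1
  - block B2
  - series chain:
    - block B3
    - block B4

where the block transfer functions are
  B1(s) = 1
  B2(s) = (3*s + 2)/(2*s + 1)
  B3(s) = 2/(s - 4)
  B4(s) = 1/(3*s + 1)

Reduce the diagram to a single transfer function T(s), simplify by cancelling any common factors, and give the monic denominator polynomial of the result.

(1) reduce the series chain B3, B4, giving 2/(3*s^2 - 11*s - 4)
(2) combine B1, B2, (B3*B4) in parallel, giving (15*s^3 - 46*s^2 - 49*s - 10)/(6*s^3 - 19*s^2 - 19*s - 4)
T(s) is the step-2 result (common factors already cancelled). Leading coefficient of the denominator: 6. Divide through by 6 for the monic polynomial.

Therefore the answer is s^3 - 19*s^2/6 - 19*s/6 - 2/3.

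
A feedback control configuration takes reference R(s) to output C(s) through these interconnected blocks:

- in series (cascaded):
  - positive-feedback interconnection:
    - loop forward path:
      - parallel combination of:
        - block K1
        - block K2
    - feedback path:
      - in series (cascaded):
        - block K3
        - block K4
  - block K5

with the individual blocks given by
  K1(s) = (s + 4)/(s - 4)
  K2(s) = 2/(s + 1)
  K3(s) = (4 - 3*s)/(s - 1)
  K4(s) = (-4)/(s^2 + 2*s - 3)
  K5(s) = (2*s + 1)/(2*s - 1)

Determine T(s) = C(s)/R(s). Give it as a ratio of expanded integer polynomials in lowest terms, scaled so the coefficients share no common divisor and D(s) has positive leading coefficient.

Step 1 - add K1, K2 (parallel) -> (s^2 + 7*s - 4)/(s^2 - 3*s - 4)
Step 2 - multiply K3, K4 (series) -> (12*s - 16)/(s^3 + s^2 - 5*s + 3)
Step 3 - reduce the feedback loop with forward (K1+K2) and return (K3*K4) -> (s^5 + 8*s^4 - 2*s^3 - 36*s^2 + 41*s - 12)/(s^5 - 2*s^4 - 24*s^3 - 54*s^2 + 171*s - 76)
Step 4 - series reduction of [(K1+K2)/(1-(K1+K2)*(K3*K4))], K5; the result is T(s) itself (integer coefficients, no common factor, positive leading denominator coefficient)

Hence the answer: (2*s^6 + 17*s^5 + 4*s^4 - 74*s^3 + 46*s^2 + 17*s - 12)/(2*s^6 - 5*s^5 - 46*s^4 - 84*s^3 + 396*s^2 - 323*s + 76)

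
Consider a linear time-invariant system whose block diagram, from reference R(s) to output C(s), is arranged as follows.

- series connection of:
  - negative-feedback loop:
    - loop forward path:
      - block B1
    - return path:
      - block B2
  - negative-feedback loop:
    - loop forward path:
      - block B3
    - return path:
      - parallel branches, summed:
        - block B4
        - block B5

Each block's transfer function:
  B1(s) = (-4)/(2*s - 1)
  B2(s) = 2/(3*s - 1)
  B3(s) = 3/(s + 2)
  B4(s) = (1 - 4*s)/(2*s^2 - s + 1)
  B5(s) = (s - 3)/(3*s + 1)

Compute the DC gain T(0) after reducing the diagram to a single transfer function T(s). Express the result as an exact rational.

1. reduce the feedback loop with forward B1 and return B2: (4 - 12*s)/(6*s^2 - 5*s - 7)
2. sum the parallel branches B4, B5: (2*s^3 - 19*s^2 + 3*s - 2)/(6*s^3 - s^2 + 2*s + 1)
3. reduce the feedback loop with forward B3 and return (B4+B5): (18*s^3 - 3*s^2 + 6*s + 3)/(6*s^4 + 17*s^3 - 57*s^2 + 14*s - 4)
4. combine [B1/(1+B1*B2)], [B3/(1+B3*(B4+B5))] in series: (-216*s^4 + 108*s^3 - 84*s^2 - 12*s + 12)/(36*s^6 + 72*s^5 - 469*s^4 + 250*s^3 + 305*s^2 - 78*s + 28)
Evaluating the step-4 result (the overall T(s)) at s = 0 gives T(0) = 12/28 = 3/7.

Answer: 3/7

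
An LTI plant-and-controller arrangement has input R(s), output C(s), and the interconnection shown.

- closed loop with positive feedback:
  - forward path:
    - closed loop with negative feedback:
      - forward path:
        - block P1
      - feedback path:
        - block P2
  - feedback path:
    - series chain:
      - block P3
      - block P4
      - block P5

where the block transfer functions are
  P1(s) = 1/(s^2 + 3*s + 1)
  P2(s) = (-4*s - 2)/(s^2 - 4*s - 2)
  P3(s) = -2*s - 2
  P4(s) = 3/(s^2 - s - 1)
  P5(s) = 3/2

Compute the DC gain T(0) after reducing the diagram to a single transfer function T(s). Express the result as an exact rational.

Step 1. apply the feedback formula to P1, P2: (s^2 - 4*s - 2)/(s^4 - s^3 - 13*s^2 - 14*s - 4)
Step 2. cascade P3, P4, P5: (-9*s - 9)/(s^2 - s - 1)
Step 3. reduce the feedback loop with forward [P1/(1+P1*P2)] and return (P3*P4*P5): (s^4 - 5*s^3 + s^2 + 6*s + 2)/(s^6 - 2*s^5 - 13*s^4 + 9*s^3 - 4*s^2 - 36*s - 14)
Evaluating the step-3 result (the overall T(s)) at s = 0 gives T(0) = 2/(-14) = -1/7.

Therefore the answer is -1/7.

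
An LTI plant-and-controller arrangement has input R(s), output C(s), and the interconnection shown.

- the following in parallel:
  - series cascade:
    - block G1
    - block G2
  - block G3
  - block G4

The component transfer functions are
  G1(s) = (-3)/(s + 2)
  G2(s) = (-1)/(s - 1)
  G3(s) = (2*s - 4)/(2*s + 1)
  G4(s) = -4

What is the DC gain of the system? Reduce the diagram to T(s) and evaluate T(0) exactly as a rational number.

[1] combine G1, G2 in series, giving 3/(s^2 + s - 2)
[2] add (G1*G2), G3, G4 (parallel), giving (-6*s^3 - 14*s^2 + 10*s + 19)/(2*s^3 + 3*s^2 - 3*s - 2)
That last expression is T(s); at s = 0 only the constant terms survive, so T(0) = 19/(-2) = -19/2.

Therefore the answer is -19/2.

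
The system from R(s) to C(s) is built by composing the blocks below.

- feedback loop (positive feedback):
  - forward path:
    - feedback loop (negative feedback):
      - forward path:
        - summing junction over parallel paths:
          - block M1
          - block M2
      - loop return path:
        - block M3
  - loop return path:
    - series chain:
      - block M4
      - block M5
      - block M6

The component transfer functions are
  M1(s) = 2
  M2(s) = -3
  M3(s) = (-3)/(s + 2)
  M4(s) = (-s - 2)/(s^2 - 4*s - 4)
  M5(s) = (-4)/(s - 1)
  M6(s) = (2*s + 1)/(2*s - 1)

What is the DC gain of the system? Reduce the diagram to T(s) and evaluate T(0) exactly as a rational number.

Step 1 - parallel reduction of M1, M2 -> -1
Step 2 - feedback reduction of (M1+M2), M3 -> (-s - 2)/(s + 5)
Step 3 - combine M4, M5, M6 in series -> (8*s^2 + 20*s + 8)/(2*s^4 - 11*s^3 + 5*s^2 + 8*s - 4)
Step 4 - collapse the loop ([(M1+M2)/(1+(M1+M2)*M3)] forward, (M4*M5*M6) return) -> (-2*s^5 + 7*s^4 + 17*s^3 - 18*s^2 - 12*s + 8)/(2*s^5 - s^4 - 42*s^3 + 69*s^2 + 84*s - 4)
The step-4 result is T(s). Setting s = 0: T(0) = 8/(-4) = -2.

Final answer: -2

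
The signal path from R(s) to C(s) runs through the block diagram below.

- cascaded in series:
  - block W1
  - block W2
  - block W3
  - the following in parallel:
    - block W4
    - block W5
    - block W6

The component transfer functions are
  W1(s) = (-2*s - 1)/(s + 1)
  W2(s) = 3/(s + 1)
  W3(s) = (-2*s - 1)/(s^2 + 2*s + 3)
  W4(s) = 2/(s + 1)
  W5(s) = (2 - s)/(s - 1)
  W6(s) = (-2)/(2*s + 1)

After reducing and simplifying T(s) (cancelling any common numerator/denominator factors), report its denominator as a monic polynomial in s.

Step 1 - add W4, W5, W6 (parallel); result (-2*s^3 + 3*s^2 + 3*s + 2)/(2*s^3 + s^2 - 2*s - 1)
Step 2 - multiply W1, W2, W3, (W4+W5+W6) (series); result (-12*s^4 + 12*s^3 + 27*s^2 + 21*s + 6)/(s^6 + 4*s^5 + 7*s^4 + 4*s^3 - 5*s^2 - 8*s - 3)
Step 2 gives the fully reduced T(s), with no common factor left to cancel. The denominator is already monic (leading coefficient 1).

Answer: s^6 + 4*s^5 + 7*s^4 + 4*s^3 - 5*s^2 - 8*s - 3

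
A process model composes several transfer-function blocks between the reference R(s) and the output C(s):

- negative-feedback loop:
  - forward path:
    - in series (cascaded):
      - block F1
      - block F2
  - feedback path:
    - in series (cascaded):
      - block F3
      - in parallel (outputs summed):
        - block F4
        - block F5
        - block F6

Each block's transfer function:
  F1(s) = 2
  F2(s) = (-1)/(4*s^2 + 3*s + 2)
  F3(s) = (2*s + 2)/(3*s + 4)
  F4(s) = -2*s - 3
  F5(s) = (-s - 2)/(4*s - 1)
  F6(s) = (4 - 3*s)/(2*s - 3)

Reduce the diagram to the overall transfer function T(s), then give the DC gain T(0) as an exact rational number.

First reduce the diagram to T(s).

Step 1 - series reduction of F1, F2 = (-2)/(4*s^2 + 3*s + 2)
Step 2 - combine F4, F5, F6 in parallel = (-16*s^3 - 10*s^2 + 54*s - 7)/(8*s^2 - 14*s + 3)
Step 3 - series reduction of F3, (F4+F5+F6) = (-32*s^4 - 52*s^3 + 88*s^2 + 94*s - 14)/(24*s^3 - 10*s^2 - 47*s + 12)
Step 4 - close the feedback loop around (F1*F2), (F3*(F4+F5+F6)) = (-48*s^3 + 20*s^2 + 94*s - 24)/(96*s^5 + 96*s^4 - 66*s^3 - 289*s^2 - 246*s + 52)
That last expression is T(s); at s = 0 only the constant terms survive, so T(0) = -24/52 = -6/13.

Answer: -6/13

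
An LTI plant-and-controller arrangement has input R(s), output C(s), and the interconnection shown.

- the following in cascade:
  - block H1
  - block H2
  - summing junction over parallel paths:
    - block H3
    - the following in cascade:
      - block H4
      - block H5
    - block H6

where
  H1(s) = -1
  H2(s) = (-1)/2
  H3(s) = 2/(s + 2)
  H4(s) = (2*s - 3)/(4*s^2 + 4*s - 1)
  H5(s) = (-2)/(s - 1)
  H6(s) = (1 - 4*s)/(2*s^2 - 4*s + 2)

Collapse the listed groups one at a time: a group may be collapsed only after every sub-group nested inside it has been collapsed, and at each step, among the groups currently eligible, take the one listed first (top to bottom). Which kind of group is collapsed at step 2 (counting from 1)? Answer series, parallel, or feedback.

Reducing step by step:

Step 1. series reduction of H4, H5
Step 2. sum the parallel branches H3, (H4*H5), H6
Step 3. cascade H1, H2, (H3+(H4*H5)+H6)
The group at step 2 is a parallel group.

Answer: parallel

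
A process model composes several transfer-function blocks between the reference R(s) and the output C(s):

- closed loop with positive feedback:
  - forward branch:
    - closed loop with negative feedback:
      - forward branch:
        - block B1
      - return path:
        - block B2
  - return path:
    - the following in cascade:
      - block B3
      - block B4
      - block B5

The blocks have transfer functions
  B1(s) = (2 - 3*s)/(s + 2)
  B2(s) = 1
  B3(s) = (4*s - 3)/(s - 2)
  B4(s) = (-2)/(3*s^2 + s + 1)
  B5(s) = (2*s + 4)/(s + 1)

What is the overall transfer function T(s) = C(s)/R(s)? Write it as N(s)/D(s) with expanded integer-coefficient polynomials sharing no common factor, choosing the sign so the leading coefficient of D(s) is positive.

The answer is (9*s^5 - 12*s^4 - 14*s^3 + 3*s^2 + 4)/(6*s^5 - 16*s^4 + 44*s^3 + 46*s^2 - 104*s + 56).

Reasoning:
(1) feedback reduction of B1, B2: (3*s - 2)/(2*s - 4)
(2) series reduction of B3, B4, B5: (-16*s^2 - 20*s + 24)/(3*s^4 - 2*s^3 - 6*s^2 - 3*s - 2)
(3) reduce the feedback loop with forward [B1/(1+B1*B2)] and return (B3*B4*B5): this yields T(s), and no further normalization is needed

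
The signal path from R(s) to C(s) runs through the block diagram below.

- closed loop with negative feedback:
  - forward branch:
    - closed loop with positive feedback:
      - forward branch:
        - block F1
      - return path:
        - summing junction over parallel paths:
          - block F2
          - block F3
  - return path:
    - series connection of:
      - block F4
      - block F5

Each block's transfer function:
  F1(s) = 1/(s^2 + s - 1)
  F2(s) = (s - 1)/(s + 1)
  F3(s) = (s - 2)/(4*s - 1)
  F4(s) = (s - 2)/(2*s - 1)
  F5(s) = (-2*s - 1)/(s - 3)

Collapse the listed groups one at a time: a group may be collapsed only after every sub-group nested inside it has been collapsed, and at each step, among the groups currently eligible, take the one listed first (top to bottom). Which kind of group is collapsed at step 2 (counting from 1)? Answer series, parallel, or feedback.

Reducing step by step:

Step 1. parallel reduction of F2, F3
Step 2. close the feedback loop around F1, (F2+F3)
Step 3. cascade F4, F5
Step 4. reduce the feedback loop with forward [F1/(1-F1*(F2+F3))] and return (F4*F5)
So the answer for step 2 is feedback.

Answer: feedback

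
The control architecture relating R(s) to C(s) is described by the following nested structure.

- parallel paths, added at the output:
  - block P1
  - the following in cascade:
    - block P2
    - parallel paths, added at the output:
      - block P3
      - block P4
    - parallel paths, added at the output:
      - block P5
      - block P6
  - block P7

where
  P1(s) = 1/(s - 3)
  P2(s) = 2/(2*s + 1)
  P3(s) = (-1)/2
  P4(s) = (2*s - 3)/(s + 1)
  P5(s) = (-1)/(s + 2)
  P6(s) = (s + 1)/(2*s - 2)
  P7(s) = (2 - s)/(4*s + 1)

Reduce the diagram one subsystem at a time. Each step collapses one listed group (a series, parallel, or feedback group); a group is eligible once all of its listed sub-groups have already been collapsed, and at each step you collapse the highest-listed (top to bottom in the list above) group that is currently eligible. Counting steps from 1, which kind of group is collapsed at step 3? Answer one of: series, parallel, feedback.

Step 1 - parallel reduction of P3, P4
Step 2 - reduce the parallel group P5, P6
Step 3 - series reduction of P2, (P3+P4), (P5+P6)
Step 4 - reduce the parallel group P1, (P2*(P3+P4)*(P5+P6)), P7
So the answer for step 3 is series.

Answer: series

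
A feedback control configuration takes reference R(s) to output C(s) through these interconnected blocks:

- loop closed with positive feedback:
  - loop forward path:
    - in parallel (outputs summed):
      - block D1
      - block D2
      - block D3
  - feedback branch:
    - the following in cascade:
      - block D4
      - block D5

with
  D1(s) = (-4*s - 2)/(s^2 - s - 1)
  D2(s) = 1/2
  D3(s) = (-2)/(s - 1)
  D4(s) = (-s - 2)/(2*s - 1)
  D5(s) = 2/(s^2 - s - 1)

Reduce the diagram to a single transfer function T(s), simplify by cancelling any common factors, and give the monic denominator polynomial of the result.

Reducing step by step:

Step 1: reduce the parallel group D1, D2, D3; result (s^3 - 14*s^2 + 8*s + 9)/(2*s^3 - 4*s^2 + 2)
Step 2: cascade D4, D5; result (-2*s - 4)/(2*s^3 - 3*s^2 - s + 1)
Step 3: feedback reduction of (D1+D2+D3), (D4*D5); result (2*s^6 - 31*s^5 + 57*s^4 + 9*s^3 - 49*s^2 - s + 9)/(4*s^6 - 14*s^5 + 12*s^4 - 14*s^3 - 50*s^2 + 48*s + 38)
Step 3 gives the fully reduced T(s), with no common factor left to cancel. The denominator's leading coefficient is 4, so divide each of its coefficients by 4 to get the monic form.

Answer: s^6 - 7*s^5/2 + 3*s^4 - 7*s^3/2 - 25*s^2/2 + 12*s + 19/2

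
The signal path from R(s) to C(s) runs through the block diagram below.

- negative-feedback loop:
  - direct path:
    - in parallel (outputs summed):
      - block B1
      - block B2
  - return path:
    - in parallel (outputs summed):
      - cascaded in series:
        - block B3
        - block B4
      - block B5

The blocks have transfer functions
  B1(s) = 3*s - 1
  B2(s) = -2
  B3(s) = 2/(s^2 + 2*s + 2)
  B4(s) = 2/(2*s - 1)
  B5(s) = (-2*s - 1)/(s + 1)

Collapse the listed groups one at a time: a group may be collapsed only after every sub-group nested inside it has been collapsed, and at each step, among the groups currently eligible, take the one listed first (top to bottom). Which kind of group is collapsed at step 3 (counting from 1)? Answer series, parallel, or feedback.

The answer is parallel.

Reasoning:
1. parallel reduction of B1, B2
2. series reduction of B3, B4
3. parallel reduction of (B3*B4), B5
4. reduce the feedback loop with forward (B1+B2) and return ((B3*B4)+B5)
At step 3 the group reduced is parallel.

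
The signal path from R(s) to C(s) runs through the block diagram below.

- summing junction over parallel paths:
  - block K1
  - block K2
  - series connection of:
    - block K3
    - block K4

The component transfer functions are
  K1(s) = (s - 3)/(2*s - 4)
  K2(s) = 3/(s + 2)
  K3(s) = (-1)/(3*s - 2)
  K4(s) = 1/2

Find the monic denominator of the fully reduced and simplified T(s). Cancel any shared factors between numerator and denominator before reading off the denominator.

Step 1. multiply K3, K4 (series) = (-1)/(6*s - 4)
Step 2. combine K1, K2, (K3*K4) in parallel = (3*s^3 + 12*s^2 - 64*s + 40)/(6*s^3 - 4*s^2 - 24*s + 16)
That last expression is T(s), already simplified. Scaling its denominator by 1/6 (the reciprocal of the leading coefficient) yields the monic denominator.

Hence the answer: s^3 - 2*s^2/3 - 4*s + 8/3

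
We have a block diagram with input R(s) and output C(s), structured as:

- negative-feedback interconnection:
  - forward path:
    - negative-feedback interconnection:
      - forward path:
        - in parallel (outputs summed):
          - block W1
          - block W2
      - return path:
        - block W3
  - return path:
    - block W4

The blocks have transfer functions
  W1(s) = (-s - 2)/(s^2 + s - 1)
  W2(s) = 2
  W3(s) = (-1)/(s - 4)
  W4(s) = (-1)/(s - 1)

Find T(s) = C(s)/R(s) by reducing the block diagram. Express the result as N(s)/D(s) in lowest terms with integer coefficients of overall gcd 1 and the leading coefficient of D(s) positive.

Reducing step by step:

Step 1: add W1, W2 (parallel) -> (2*s^2 + s - 4)/(s^2 + s - 1)
Step 2: close the feedback loop around (W1+W2), W3 -> (2*s^3 - 7*s^2 - 8*s + 16)/(s^3 - 5*s^2 - 6*s + 8)
Step 3: feedback reduction of [(W1+W2)/(1+(W1+W2)*W3)], W4: this yields T(s), and no further normalization is needed

Answer: (2*s^4 - 9*s^3 - s^2 + 24*s - 16)/(s^4 - 8*s^3 + 6*s^2 + 22*s - 24)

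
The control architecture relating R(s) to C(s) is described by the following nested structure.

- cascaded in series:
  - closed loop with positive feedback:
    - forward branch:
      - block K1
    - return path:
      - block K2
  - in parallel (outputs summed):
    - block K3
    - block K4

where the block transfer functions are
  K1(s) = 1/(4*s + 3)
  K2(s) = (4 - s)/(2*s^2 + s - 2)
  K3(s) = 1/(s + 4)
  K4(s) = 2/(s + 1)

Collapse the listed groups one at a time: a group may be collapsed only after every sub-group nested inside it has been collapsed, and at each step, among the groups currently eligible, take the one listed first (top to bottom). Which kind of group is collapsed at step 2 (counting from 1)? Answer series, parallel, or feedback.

(1) collapse the loop (K1 forward, K2 return)
(2) parallel reduction of K3, K4
(3) multiply [K1/(1-K1*K2)], (K3+K4) (series)
Step 2: parallel.

Answer: parallel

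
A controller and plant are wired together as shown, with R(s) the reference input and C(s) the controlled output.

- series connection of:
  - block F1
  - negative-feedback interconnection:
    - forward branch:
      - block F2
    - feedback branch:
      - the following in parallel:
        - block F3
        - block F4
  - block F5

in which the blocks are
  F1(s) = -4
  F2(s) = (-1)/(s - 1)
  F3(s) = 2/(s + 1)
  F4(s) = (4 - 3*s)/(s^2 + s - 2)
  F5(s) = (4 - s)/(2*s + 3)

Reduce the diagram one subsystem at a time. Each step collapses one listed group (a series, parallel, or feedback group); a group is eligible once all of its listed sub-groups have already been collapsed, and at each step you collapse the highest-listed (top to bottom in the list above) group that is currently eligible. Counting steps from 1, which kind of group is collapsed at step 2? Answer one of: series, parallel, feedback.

Step 1: add F3, F4 (parallel)
Step 2: feedback reduction of F2, (F3+F4)
Step 3: series reduction of F1, [F2/(1+F2*(F3+F4))], F5
Step 2: feedback.

Therefore the answer is feedback.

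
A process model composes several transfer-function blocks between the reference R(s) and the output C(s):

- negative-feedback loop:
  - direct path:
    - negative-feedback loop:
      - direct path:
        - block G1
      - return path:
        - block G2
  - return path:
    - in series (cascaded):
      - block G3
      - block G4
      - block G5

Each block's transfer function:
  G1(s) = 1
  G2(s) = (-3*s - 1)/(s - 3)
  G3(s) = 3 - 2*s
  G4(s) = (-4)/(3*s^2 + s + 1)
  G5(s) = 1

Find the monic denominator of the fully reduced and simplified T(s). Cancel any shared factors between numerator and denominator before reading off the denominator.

Step 1. close the feedback loop around G1, G2; result (3 - s)/(2*s + 4)
Step 2. combine G3, G4, G5 in series; result (8*s - 12)/(3*s^2 + s + 1)
Step 3. feedback reduction of [G1/(1+G1*G2)], (G3*G4*G5); result (-3*s^3 + 8*s^2 + 2*s + 3)/(6*s^3 + 6*s^2 + 42*s - 32)
That last expression is T(s), already simplified. Scaling its denominator by 1/6 (the reciprocal of the leading coefficient) yields the monic denominator.

Hence the answer: s^3 + s^2 + 7*s - 16/3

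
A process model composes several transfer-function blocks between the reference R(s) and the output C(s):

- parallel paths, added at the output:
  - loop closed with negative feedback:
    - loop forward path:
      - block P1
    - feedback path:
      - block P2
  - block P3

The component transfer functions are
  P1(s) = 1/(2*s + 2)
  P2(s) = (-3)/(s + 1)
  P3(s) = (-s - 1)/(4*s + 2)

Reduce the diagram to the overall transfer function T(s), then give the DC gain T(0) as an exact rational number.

Step 1. collapse the loop (P1 forward, P2 return) -> (s + 1)/(2*s^2 + 4*s - 1)
Step 2. sum the parallel branches [P1/(1+P1*P2)], P3 -> (-2*s^3 - 2*s^2 + 3*s + 3)/(8*s^3 + 20*s^2 + 4*s - 2)
DC gain: substitute s = 0 into T(s) from step 2: T(0) = 3/(-2) = -3/2.

Therefore the answer is -3/2.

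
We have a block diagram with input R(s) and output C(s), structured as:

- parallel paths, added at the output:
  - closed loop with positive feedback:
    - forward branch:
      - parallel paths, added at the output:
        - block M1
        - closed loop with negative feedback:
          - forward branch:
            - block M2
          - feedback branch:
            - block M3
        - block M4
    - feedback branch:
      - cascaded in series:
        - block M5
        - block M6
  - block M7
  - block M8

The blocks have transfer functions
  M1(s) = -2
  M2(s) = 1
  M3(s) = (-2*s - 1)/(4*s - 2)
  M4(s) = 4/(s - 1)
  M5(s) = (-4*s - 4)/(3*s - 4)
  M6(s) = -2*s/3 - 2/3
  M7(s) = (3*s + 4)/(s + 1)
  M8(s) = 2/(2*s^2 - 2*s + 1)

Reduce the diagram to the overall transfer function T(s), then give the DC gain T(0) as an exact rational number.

Answer: 186/23

Working:
1. feedback reduction of M2, M3: (4*s - 2)/(2*s - 3)
2. parallel reduction of M1, [M2/(1+M2*M3)], M4: (12*s - 16)/(2*s^2 - 5*s + 3)
3. cascade M5, M6: (8*s^2 + 16*s + 8)/(9*s - 12)
4. close the feedback loop around (M1+[M2/(1+M2*M3)]+M4), (M5*M6): (48 - 36*s)/(26*s^2 + 79*s + 23)
5. add [(M1+[M2/(1+M2*M3)]+M4)/(1-(M1+[M2/(1+M2*M3)]+M4)*(M5*M6))], M7, M8 (parallel): (156*s^5 + 454*s^4 + 314*s^3 + s^2 + 321*s + 186)/(52*s^5 + 158*s^4 + 20*s^3 - 53*s^2 + 56*s + 23)
Step 5 gives the overall T(s). Then T(0) = 186/23.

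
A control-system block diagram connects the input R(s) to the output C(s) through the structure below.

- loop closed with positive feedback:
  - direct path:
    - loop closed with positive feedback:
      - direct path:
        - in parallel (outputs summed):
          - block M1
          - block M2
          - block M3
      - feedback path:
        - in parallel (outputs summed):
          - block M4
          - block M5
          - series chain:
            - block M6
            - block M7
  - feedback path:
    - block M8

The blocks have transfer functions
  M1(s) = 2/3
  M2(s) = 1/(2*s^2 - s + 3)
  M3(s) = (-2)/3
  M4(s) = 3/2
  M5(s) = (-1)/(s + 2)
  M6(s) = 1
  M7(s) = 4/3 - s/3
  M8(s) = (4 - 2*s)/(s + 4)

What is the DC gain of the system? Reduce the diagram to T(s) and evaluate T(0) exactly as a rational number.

Reducing step by step:

[1] add M1, M2, M3 (parallel) = 1/(2*s^2 - s + 3)
[2] multiply M6, M7 (series) = 4/3 - s/3
[3] sum the parallel branches M4, M5, (M6*M7) = (-2*s^2 + 13*s + 28)/(6*s + 12)
[4] close the feedback loop around (M1+M2+M3), (M4+M5+(M6*M7)) = (6*s + 12)/(12*s^3 + 20*s^2 - 7*s + 8)
[5] reduce the feedback loop with forward [(M1+M2+M3)/(1-(M1+M2+M3)*(M4+M5+(M6*M7)))] and return M8 = (6*s^2 + 36*s + 48)/(12*s^4 + 68*s^3 + 85*s^2 - 20*s - 16)
Step 5 gives the overall T(s). Then T(0) = 48/(-16) = -3.

Answer: -3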